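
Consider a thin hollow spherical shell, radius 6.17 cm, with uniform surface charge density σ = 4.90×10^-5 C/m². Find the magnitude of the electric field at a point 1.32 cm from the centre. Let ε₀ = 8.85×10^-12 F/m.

By spherical symmetry E is radial; choose a Gaussian sphere of radius r = 1.32 cm (inside the shell, r < 6.17 cm).
All the charge is outside the Gaussian surface: Q_enc = 0, hence E = 0 everywhere inside the shell.

E = 0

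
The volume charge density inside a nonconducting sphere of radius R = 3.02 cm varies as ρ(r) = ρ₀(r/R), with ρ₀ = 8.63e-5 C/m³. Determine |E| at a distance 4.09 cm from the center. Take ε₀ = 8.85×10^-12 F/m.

E ≈ 4.01e4 N/C

Take a concentric spherical Gaussian surface of radius r = 4.09 cm (r > R, all charge enclosed).
Q_enc = 4π ∫₀^R ρ₀(r'/R)^1 r'² dr' = 4πρ₀R³/4 = 7.468e-9 C.
Applying ∮E·dA = Q_enc/ε₀ with Φ = E(4πr²):
E = |Q_enc|/(4πε₀r²) = (7.468×10^-9)/(4π·8.85×10^-12·(0.0409)²) = 4.01×10^4 N/C.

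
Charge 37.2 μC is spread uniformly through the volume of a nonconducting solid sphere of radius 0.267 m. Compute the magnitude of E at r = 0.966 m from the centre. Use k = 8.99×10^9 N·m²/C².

E = 3.58×10^5 V/m

By spherical symmetry E is radial; choose a Gaussian sphere of radius r = 0.966 m (r > R, so the entire charge is enclosed).
Q_enc = 37.2 μC = 3.72×10^-5 C.
Applying ∮E·dA = Q_enc/ε₀ with Φ = E(4πr²):
E = k|Q_enc|/r² = (8.99×10^9)(3.72e-5)/(0.966)² = 3.58×10^5 N/C.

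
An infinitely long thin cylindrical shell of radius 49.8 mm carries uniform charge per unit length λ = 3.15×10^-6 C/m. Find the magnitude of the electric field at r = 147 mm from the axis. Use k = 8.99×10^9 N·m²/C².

Take a coaxial cylindrical Gaussian surface of radius r = 147 mm and length L (r > 49.8 mm).
The full line charge is enclosed: λ_enc = 3.15e-6 C/m.
Gauss's law: E·2πrL = λ_enc L/ε₀.
E = 2k|λ_enc|/r = 2(8.99×10^9)(3.15×10^-6)/(0.147) = 3.85×10^5 N/C.

E ≈ 3.85×10^5 N/C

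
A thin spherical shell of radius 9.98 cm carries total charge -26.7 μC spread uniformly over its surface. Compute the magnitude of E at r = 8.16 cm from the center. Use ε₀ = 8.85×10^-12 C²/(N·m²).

E = 0 (no enclosed charge)

Use a concentric Gaussian sphere at r = 8.16 cm (inside the shell, r < 9.98 cm).
No charge lies within this surface, so Q_enc = 0 and Gauss's law gives E·4πr² = 0 ⇒ E = 0.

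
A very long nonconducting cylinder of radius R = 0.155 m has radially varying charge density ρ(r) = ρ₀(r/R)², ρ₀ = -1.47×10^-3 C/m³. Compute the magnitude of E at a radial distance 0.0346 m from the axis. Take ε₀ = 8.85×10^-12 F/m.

By cylindrical symmetry E is radial; use a coaxial Gaussian cylinder of radius 0.0346 m and length L (r < R).
Integrating ρ over the cross-section to radius r: λ_enc = (2πρ₀/R²) ∫₀^r r'^3 dr' = 2πρ₀ r^4/(4·R²) = -1.377×10^-7 C/m.
By Gauss's law (flux through the curved wall only), E·2πrL = λ_enc L/ε₀.
E = |λ_enc|/(2πε₀r) = (1.377e-7)/(2π·8.85×10^-12·0.0346) = 7.16e4 N/C.

E = 7.16e4 N/C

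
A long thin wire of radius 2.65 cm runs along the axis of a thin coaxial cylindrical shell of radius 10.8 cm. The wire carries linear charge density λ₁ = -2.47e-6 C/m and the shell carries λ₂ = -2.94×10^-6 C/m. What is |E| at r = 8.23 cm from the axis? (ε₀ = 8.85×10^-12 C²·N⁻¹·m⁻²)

E = 5.40×10^5 N/C

By cylindrical symmetry E is radial; use a coaxial Gaussian cylinder of radius 8.23 cm and length L (between the conductors, 2.65 cm < r < 10.8 cm).
Only the inner wire is enclosed; the outer shell contributes nothing inside itself. λ_enc = λ₁ = -2.47e-6 C/m.
Applying ∮E·dA = Q_enc/ε₀ with the end caps contributing no flux:
E = |λ_enc|/(2πε₀r) = (2.47×10^-6)/(2π·8.85×10^-12·0.0823) = 5.40×10^5 N/C.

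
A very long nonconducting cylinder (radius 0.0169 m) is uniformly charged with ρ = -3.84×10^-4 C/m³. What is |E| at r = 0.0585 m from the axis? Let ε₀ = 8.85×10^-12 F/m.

By cylindrical symmetry E is radial; use a coaxial Gaussian cylinder of radius 0.0585 m and length L (r > 0.0169 m, full cross-section enclosed).
λ_enc = ρ·πR² = (-3.84e-4)π(0.0169)² = -3.446×10^-7 C/m.
Applying ∮E·dA = Q_enc/ε₀ with the end caps contributing no flux:
E = |λ_enc|/(2πε₀r) = (3.446e-7)/(2π·8.85×10^-12·0.0585) = 1.06×10^5 N/C.

|E| ≈ 1.06×10^5 V/m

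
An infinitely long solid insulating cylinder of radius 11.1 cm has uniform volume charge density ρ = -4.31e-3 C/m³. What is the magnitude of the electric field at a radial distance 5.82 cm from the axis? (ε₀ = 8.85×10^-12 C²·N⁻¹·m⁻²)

By cylindrical symmetry E is radial; use a coaxial Gaussian cylinder of radius 5.82 cm and length L (r < R).
Enclosed charge per unit length: λ_enc = ρ·πr² = (-4.31e-3)π(0.0582)² = -4.586×10^-5 C/m.
Applying ∮E·dA = Q_enc/ε₀ with the end caps contributing no flux:
E = |λ_enc|/(2πε₀r) = (4.586×10^-5)/(2π·8.85×10^-12·0.0582) = 1.42e7 N/C.

|E| ≈ 1.42×10^7 N/C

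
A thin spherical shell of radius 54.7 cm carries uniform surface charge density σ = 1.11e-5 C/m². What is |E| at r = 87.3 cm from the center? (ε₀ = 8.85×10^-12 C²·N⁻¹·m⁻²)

Symmetry ⇒ E = E(r) r̂. Gaussian sphere of radius r = 87.3 cm (r > 54.7 cm).
The entire shell is enclosed: Q_enc = σ·4πR² = (1.11e-5)·4π·(0.547)² = 4.174e-5 C.
Since E is radial and uniform over the Gaussian sphere, Φ = E·4πr² = Q_enc/ε₀.
E = |Q_enc|/(4πε₀r²) = (4.174×10^-5)/(4π·8.85×10^-12·(0.873)²) = 4.92×10^5 N/C.

E ≈ 4.92×10^5 N/C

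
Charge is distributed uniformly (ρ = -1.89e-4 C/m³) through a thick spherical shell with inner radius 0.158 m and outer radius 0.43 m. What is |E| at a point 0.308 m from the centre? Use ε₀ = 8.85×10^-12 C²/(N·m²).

Symmetry ⇒ E = E(r) r̂. Gaussian sphere of radius r = 0.308 m (within the shell material, 0.158 m < r < 0.43 m).
Only the shell between 0.158 m and r is enclosed: Q_enc = ρ·(4π/3)(r³ − a³) = (-1.89e-4)·(4π/3)·((0.308)³ − (0.158)³) = -2.001×10^-5 C.
Since E is radial and uniform over the Gaussian sphere, Φ = E·4πr² = Q_enc/ε₀.
E = |Q_enc|/(4πε₀r²) = (2.001e-5)/(4π·8.85×10^-12·(0.308)²) = 1.90×10^6 N/C.

E = 1.90e6 N/C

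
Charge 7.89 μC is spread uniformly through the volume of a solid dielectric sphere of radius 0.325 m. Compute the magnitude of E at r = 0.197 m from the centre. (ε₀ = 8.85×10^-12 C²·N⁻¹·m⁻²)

Use a concentric Gaussian sphere at r = 0.197 m (r < R).
Only the charge within r is enclosed: Q_enc = Q·(r/R)³ = (7.89 μC)·(0.197 m/0.325 m)³ = 1.757×10^-6 C.
Applying ∮E·dA = Q_enc/ε₀ with Φ = E(4πr²):
E = |Q_enc|/(4πε₀r²) = (1.757×10^-6)/(4π·8.85×10^-12·(0.197)²) = 4.07×10^5 N/C.

|E| ≈ 4.07×10^5 V/m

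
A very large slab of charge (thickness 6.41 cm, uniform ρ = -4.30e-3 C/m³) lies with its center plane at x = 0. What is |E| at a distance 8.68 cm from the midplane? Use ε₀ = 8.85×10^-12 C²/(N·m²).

|E| = 1.56×10^7 N/C

The point |x| = 8.68 cm lies outside the slab (half-thickness 0.03205 m). A symmetric pillbox spanning the full slab encloses Q_enc = ρ·d·A.
Flux = 2EA ⇒ E = |ρ|d/(2ε₀), independent of distance outside.
E = (4.30e-3)(0.0641)/(2·8.85×10^-12) = 1.56×10^7 N/C.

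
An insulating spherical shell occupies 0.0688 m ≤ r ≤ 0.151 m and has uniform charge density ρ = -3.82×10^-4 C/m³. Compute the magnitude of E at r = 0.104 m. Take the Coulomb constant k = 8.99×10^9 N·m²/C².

Take a concentric spherical Gaussian surface of radius r = 0.104 m (within the shell material, 0.0688 m < r < 0.151 m).
Only the shell between 0.0688 m and r is enclosed: Q_enc = ρ·(4π/3)(r³ − a³) = (-3.82e-4)·(4π/3)·((0.104)³ − (0.0688)³) = -1.279×10^-6 C.
Applying ∮E·dA = Q_enc/ε₀ with Φ = E(4πr²):
E = k|Q_enc|/r² = (8.99×10^9)(1.279×10^-6)/(0.104)² = 1.06×10^6 N/C.

|E| = 1.06e6 N/C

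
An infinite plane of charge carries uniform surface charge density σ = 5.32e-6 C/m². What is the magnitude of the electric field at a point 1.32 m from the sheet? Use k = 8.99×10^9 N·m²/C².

By planar symmetry E is perpendicular to the sheet and uniform; use a Gaussian pillbox with flat faces of area A on each side of the sheet.
Flux Φ = 2EA and Q_enc = σA, so 2EA = σA/ε₀ ⇒ E = |σ|/(2ε₀), independent of distance.
E = 2πk|σ| = 2π(8.99×10^9)(5.32e-6) = 3.01e5 N/C.

E = 3.01×10^5 N/C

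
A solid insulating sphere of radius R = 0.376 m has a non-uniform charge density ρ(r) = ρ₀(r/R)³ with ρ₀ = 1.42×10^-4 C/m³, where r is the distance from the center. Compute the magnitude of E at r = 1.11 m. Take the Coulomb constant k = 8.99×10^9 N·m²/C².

Take a concentric spherical Gaussian surface of radius r = 1.11 m (r > R, all charge enclosed).
Q_enc = 4π ∫₀^R ρ₀(r'/R)^3 r'² dr' = 4πρ₀R³/6 = 1.581×10^-5 C.
Gauss's law: E·4πr² = Q_enc/ε₀.
E = k|Q_enc|/r² = (8.99×10^9)(1.581×10^-5)/(1.11)² = 1.15×10^5 N/C.

E = 1.15×10^5 V/m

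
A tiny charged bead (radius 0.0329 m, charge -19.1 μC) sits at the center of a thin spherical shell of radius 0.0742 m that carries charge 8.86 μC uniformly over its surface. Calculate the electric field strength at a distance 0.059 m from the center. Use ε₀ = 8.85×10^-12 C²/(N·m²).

E = 4.93e7 V/m

By spherical symmetry E is radial; choose a Gaussian sphere of radius r = 0.059 m (between the bodies, 0.0329 m < r < 0.0742 m).
The shell at 0.0742 m lies outside the Gaussian surface, so Q_enc = -19.1 μC = -1.91×10^-5 C.
By Gauss's law, ∮E·dA = E·4πr² = Q_enc/ε₀.
E = |Q_enc|/(4πε₀r²) = (1.91×10^-5)/(4π·8.85×10^-12·(0.059)²) = 4.93×10^7 N/C.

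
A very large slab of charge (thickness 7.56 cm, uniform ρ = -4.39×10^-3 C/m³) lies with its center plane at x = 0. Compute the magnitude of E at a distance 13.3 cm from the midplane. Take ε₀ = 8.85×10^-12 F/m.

The point |x| = 13.3 cm lies outside the slab (half-thickness 0.0378 m). A symmetric pillbox spanning the full slab encloses Q_enc = ρ·d·A.
Flux = 2EA ⇒ E = |ρ|d/(2ε₀), independent of distance outside.
E = (4.39×10^-3)(0.0756)/(2·8.85×10^-12) = 1.88×10^7 N/C.

E ≈ 1.88×10^7 V/m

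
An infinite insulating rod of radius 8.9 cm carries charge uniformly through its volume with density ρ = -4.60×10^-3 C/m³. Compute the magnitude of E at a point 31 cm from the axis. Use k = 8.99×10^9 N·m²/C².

6.64e6 V/m

By cylindrical symmetry E is radial; use a coaxial Gaussian cylinder of radius 31 cm and length L (r > 8.9 cm, full cross-section enclosed).
λ_enc = ρ·πR² = (-4.60e-3)π(0.089)² = -1.145e-4 C/m.
Since E is radial and uniform over the curved surface, Φ = E·2πrL = Q_enc/ε₀ = λ_enc L/ε₀.
E = 2k|λ_enc|/r = 2(8.99×10^9)(1.145e-4)/(0.31) = 6.64e6 N/C.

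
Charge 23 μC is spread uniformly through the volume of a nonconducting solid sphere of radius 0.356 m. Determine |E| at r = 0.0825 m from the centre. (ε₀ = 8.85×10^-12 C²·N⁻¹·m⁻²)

By spherical symmetry E is radial; choose a Gaussian sphere of radius r = 0.0825 m (r < R).
Only the charge within r is enclosed: Q_enc = Q·(r/R)³ = (23 μC)·(0.0825 m/0.356 m)³ = 2.862×10^-7 C.
Applying ∮E·dA = Q_enc/ε₀ with Φ = E(4πr²):
E = |Q_enc|/(4πε₀r²) = (2.862×10^-7)/(4π·8.85×10^-12·(0.0825)²) = 3.78×10^5 N/C.

E ≈ 3.78×10^5 V/m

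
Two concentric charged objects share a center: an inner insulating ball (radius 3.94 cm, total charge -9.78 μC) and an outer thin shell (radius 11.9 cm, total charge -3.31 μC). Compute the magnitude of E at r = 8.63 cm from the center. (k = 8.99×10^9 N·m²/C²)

By spherical symmetry E is radial; choose a Gaussian sphere of radius r = 8.63 cm (between the bodies, 3.94 cm < r < 11.9 cm).
Only the inner charge is enclosed; the outer shell contributes nothing inside itself. Q_enc = -9.78 μC = -9.78e-6 C.
Applying ∮E·dA = Q_enc/ε₀ with Φ = E(4πr²):
E = k|Q_enc|/r² = (8.99×10^9)(9.78e-6)/(0.0863)² = 1.18×10^7 N/C.

|E| = 1.18e7 N/C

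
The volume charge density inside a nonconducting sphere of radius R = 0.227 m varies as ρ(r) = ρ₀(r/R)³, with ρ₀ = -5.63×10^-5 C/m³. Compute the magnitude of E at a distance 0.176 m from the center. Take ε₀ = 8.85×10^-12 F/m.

8.70×10^4 V/m

Take a concentric spherical Gaussian surface of radius r = 0.176 m (r < R).
Q_enc = ∫₀^r ρ(r')·4πr'² dr' = (4πρ₀/R³) ∫₀^r r'^5 dr' = 4πρ₀ r^6/(6·R³) = -2.996e-7 C.
Gauss's law: E·4πr² = Q_enc/ε₀.
E = |Q_enc|/(4πε₀r²) = (2.996×10^-7)/(4π·8.85×10^-12·(0.176)²) = 8.70×10^4 N/C.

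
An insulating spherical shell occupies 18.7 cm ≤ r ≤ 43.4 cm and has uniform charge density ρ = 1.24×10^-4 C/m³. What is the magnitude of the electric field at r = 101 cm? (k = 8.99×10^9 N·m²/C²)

E ≈ 3.44×10^5 N/C

By spherical symmetry E is radial; choose a Gaussian sphere of radius r = 101 cm (r > 43.4 cm, enclosing the whole shell).
Q_enc = ρ·(4π/3)(b³ − a³) = (1.24×10^-4)·(4π/3)·((0.434)³ − (0.187)³) = 3.906e-5 C.
Since E is radial and uniform over the Gaussian sphere, Φ = E·4πr² = Q_enc/ε₀.
E = k|Q_enc|/r² = (8.99×10^9)(3.906×10^-5)/(1.01)² = 3.44×10^5 N/C.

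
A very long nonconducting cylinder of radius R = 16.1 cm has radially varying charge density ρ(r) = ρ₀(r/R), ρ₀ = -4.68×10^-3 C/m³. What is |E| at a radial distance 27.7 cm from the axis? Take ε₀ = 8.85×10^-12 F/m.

E = 1.65×10^7 V/m

Choose a coaxial cylinder of radius r = 27.7 cm (arbitrary length L) as the Gaussian surface (r > R, full charge per length enclosed).
λ_enc = 2π ∫₀^R ρ₀(r'/R)^1 r' dr' = 2πρ₀R²/3 = -2.541×10^-4 C/m.
By Gauss's law (flux through the curved wall only), E·2πrL = λ_enc L/ε₀.
E = |λ_enc|/(2πε₀r) = (2.541×10^-4)/(2π·8.85×10^-12·0.277) = 1.65×10^7 N/C.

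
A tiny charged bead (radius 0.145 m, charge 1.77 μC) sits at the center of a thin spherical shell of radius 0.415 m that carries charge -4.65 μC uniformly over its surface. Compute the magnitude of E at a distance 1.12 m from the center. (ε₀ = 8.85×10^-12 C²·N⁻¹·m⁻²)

E ≈ 2.06e4 N/C

Take a concentric spherical Gaussian surface of radius r = 1.12 m (r > 0.415 m, enclosing both).
Q_enc = (1.77 μC) + (-4.65 μC) = -2.88×10^-6 C.
Since E is radial and uniform over the Gaussian sphere, Φ = E·4πr² = Q_enc/ε₀.
E = |Q_enc|/(4πε₀r²) = (2.88×10^-6)/(4π·8.85×10^-12·(1.12)²) = 2.06e4 N/C.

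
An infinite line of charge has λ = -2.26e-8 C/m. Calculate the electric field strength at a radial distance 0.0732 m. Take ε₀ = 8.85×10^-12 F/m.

Choose a coaxial cylinder of radius r = 0.0732 m (arbitrary length L) as the Gaussian surface.
Q_enc = λL, so λ_enc = -2.26×10^-8 C/m.
Since E is radial and uniform over the curved surface, Φ = E·2πrL = Q_enc/ε₀ = λ_enc L/ε₀.
E = |λ_enc|/(2πε₀r) = (2.26×10^-8)/(2π·8.85×10^-12·0.0732) = 5.55e3 N/C.

E = 5.55×10^3 N/C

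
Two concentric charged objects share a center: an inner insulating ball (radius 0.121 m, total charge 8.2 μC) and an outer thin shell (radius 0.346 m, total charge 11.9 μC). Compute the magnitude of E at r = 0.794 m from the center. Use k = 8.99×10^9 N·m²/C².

E = 2.87e5 N/C

Take a concentric spherical Gaussian surface of radius r = 0.794 m (r > 0.346 m, enclosing both).
Q_enc = (8.2 μC) + (11.9 μC) = 2.01e-5 C.
Applying ∮E·dA = Q_enc/ε₀ with Φ = E(4πr²):
E = k|Q_enc|/r² = (8.99×10^9)(2.01e-5)/(0.794)² = 2.87e5 N/C.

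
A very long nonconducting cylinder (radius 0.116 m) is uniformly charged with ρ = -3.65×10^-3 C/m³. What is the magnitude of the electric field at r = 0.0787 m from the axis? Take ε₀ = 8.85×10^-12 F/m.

E ≈ 1.62e7 N/C

By cylindrical symmetry E is radial; use a coaxial Gaussian cylinder of radius 0.0787 m and length L (r < R).
Enclosed charge per unit length: λ_enc = ρ·πr² = (-3.65×10^-3)π(0.0787)² = -7.102e-5 C/m.
Applying ∮E·dA = Q_enc/ε₀ with the end caps contributing no flux:
E = |λ_enc|/(2πε₀r) = (7.102e-5)/(2π·8.85×10^-12·0.0787) = 1.62e7 N/C.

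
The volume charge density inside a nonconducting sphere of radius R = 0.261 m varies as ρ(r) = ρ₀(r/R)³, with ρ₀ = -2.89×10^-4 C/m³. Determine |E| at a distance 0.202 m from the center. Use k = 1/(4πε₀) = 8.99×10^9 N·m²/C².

|E| ≈ 5.10×10^5 N/C

Symmetry ⇒ E = E(r) r̂. Gaussian sphere of radius r = 0.202 m (r < R).
Integrate the density: Q_enc = 4π ∫₀^r ρ₀(r'/R)^3 r'² dr' = 4πρ₀ r^6/(6·R³) = -2.313e-6 C.
By Gauss's law, ∮E·dA = E·4πr² = Q_enc/ε₀.
E = k|Q_enc|/r² = (8.99×10^9)(2.313×10^-6)/(0.202)² = 5.10e5 N/C.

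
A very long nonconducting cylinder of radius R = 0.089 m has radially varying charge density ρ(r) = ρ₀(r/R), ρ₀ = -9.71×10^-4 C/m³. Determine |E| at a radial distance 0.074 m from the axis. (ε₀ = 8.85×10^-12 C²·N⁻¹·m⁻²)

|E| ≈ 2.25e6 N/C

Choose a coaxial cylinder of radius r = 0.074 m (arbitrary length L) as the Gaussian surface (r < R).
Integrating ρ over the cross-section to radius r: λ_enc = (2πρ₀/R) ∫₀^r r'^2 dr' = 2πρ₀ r^3/(3·R) = -9.259e-6 C/m.
Gauss's law: E·2πrL = λ_enc L/ε₀.
E = |λ_enc|/(2πε₀r) = (9.259×10^-6)/(2π·8.85×10^-12·0.074) = 2.25×10^6 N/C.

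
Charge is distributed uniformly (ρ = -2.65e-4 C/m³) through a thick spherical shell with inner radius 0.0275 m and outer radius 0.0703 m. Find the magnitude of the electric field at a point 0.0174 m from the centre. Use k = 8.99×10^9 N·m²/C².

By spherical symmetry E is radial; choose a Gaussian sphere of radius r = 0.0174 m (r < 0.0275 m, inside the empty cavity).
Q_enc = 0 (all charge lies at larger r); Gauss's law gives E = 0.

E = 0 (no enclosed charge)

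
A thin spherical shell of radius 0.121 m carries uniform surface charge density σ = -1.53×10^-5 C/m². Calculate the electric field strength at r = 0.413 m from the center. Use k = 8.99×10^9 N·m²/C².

E ≈ 1.48e5 N/C

By spherical symmetry E is radial; choose a Gaussian sphere of radius r = 0.413 m (r > 0.121 m).
The entire shell is enclosed: Q_enc = σ·4πR² = (-1.53×10^-5)·4π·(0.121)² = -2.815×10^-6 C.
By Gauss's law, ∮E·dA = E·4πr² = Q_enc/ε₀.
E = k|Q_enc|/r² = (8.99×10^9)(2.815e-6)/(0.413)² = 1.48e5 N/C.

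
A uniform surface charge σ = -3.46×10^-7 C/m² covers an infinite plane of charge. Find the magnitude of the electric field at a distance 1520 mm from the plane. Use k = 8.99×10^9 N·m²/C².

1.95×10^4 N/C

By planar symmetry E is perpendicular to the sheet and uniform; use a Gaussian pillbox with flat faces of area A on each side of the sheet.
Flux Φ = 2EA and Q_enc = σA, so 2EA = σA/ε₀ ⇒ E = |σ|/(2ε₀), independent of distance.
E = 2πk|σ| = 2π(8.99×10^9)(3.46e-7) = 1.95×10^4 N/C.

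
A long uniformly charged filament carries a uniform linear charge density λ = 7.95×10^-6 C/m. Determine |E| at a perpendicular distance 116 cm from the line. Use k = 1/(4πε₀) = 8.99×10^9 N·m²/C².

Take a coaxial cylindrical Gaussian surface of radius r = 116 cm and length L.
Q_enc = λL, so λ_enc = 7.95e-6 C/m.
Applying ∮E·dA = Q_enc/ε₀ with the end caps contributing no flux:
E = 2k|λ_enc|/r = 2(8.99×10^9)(7.95e-6)/(1.16) = 1.23×10^5 N/C.

E = 1.23×10^5 N/C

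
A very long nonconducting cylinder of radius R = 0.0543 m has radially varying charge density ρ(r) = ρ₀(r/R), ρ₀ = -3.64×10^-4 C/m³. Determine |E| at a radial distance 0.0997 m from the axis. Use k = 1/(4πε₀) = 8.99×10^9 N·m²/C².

4.05×10^5 N/C

Take a coaxial cylindrical Gaussian surface of radius r = 0.0997 m and length L (r > R, full charge per length enclosed).
λ_enc = 2π ∫₀^R ρ₀(r'/R)^1 r' dr' = 2πρ₀R²/3 = -2.248×10^-6 C/m.
By Gauss's law (flux through the curved wall only), E·2πrL = λ_enc L/ε₀.
E = 2k|λ_enc|/r = 2(8.99×10^9)(2.248e-6)/(0.0997) = 4.05e5 N/C.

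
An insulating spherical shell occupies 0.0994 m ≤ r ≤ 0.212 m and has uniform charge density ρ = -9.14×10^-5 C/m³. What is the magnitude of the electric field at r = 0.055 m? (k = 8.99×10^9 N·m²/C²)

E = 0 (no enclosed charge)

By spherical symmetry E is radial; choose a Gaussian sphere of radius r = 0.055 m (r < 0.0994 m, inside the empty cavity).
No charge is enclosed, so by Gauss's law E·4πr² = 0 ⇒ E = 0.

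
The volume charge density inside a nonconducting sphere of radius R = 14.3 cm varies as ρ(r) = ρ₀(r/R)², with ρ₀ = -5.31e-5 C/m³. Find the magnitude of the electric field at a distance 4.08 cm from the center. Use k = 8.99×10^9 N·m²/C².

|E| ≈ 3.98×10^3 V/m

By spherical symmetry E is radial; choose a Gaussian sphere of radius r = 4.08 cm (r < R).
Q_enc = ∫₀^r ρ(r')·4πr'² dr' = (4πρ₀/R²) ∫₀^r r'^4 dr' = 4πρ₀ r^5/(5·R²) = -7.378e-10 C.
Gauss's law: E·4πr² = Q_enc/ε₀.
E = k|Q_enc|/r² = (8.99×10^9)(7.378×10^-10)/(0.0408)² = 3.98e3 N/C.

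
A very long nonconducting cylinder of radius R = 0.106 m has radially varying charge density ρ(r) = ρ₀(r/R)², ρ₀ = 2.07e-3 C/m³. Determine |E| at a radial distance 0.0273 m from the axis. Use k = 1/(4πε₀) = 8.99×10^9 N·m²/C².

1.06×10^5 N/C

Take a coaxial cylindrical Gaussian surface of radius r = 0.0273 m and length L (r < R).
λ_enc = ∫₀^r ρ(r')·2πr' dr' = (2πρ₀/R²)·r^4/4 = 1.607×10^-7 C/m.
Since E is radial and uniform over the curved surface, Φ = E·2πrL = Q_enc/ε₀ = λ_enc L/ε₀.
E = 2k|λ_enc|/r = 2(8.99×10^9)(1.607e-7)/(0.0273) = 1.06×10^5 N/C.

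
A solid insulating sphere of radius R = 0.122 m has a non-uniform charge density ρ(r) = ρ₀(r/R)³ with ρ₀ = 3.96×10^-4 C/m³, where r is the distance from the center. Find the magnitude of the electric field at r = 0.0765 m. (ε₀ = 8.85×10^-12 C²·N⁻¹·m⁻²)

Symmetry ⇒ E = E(r) r̂. Gaussian sphere of radius r = 0.0765 m (r < R).
Q_enc = ∫₀^r ρ(r')·4πr'² dr' = (4πρ₀/R³) ∫₀^r r'^5 dr' = 4πρ₀ r^6/(6·R³) = 9.155e-8 C.
Since E is radial and uniform over the Gaussian sphere, Φ = E·4πr² = Q_enc/ε₀.
E = |Q_enc|/(4πε₀r²) = (9.155×10^-8)/(4π·8.85×10^-12·(0.0765)²) = 1.41e5 N/C.

E ≈ 1.41×10^5 N/C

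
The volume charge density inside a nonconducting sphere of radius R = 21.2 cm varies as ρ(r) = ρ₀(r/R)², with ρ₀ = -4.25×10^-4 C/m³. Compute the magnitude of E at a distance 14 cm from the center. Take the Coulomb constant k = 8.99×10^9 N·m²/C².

|E| ≈ 5.86×10^5 N/C

Use a concentric Gaussian sphere at r = 14 cm (r < R).
Integrate the density: Q_enc = 4π ∫₀^r ρ₀(r'/R)^2 r'² dr' = 4πρ₀ r^5/(5·R²) = -1.278×10^-6 C.
Applying ∮E·dA = Q_enc/ε₀ with Φ = E(4πr²):
E = k|Q_enc|/r² = (8.99×10^9)(1.278×10^-6)/(0.14)² = 5.86×10^5 N/C.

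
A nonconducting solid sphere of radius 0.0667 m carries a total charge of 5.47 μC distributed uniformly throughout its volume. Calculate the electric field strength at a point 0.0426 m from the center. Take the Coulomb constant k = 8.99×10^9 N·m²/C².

E ≈ 7.06e6 N/C

Use a concentric Gaussian sphere at r = 0.0426 m (r < R).
Only the charge within r is enclosed: Q_enc = Q·(r/R)³ = (5.47 μC)·(0.0426 m/0.0667 m)³ = 1.425×10^-6 C.
Gauss's law: E·4πr² = Q_enc/ε₀.
E = k|Q_enc|/r² = (8.99×10^9)(1.425×10^-6)/(0.0426)² = 7.06e6 N/C.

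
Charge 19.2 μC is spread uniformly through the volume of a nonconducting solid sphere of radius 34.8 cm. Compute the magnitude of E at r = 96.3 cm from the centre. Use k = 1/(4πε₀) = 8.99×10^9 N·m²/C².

By spherical symmetry E is radial; choose a Gaussian sphere of radius r = 96.3 cm (r > R, so the entire charge is enclosed).
Q_enc = 19.2 μC = 1.92e-5 C.
By Gauss's law, ∮E·dA = E·4πr² = Q_enc/ε₀.
E = k|Q_enc|/r² = (8.99×10^9)(1.92e-5)/(0.963)² = 1.86e5 N/C.

1.86×10^5 N/C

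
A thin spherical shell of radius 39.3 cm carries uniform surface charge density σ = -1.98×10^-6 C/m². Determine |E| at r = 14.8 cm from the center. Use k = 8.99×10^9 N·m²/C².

Symmetry ⇒ E = E(r) r̂. Gaussian sphere of radius r = 14.8 cm (inside the shell, r < 39.3 cm).
No charge lies within this surface, so Q_enc = 0 and Gauss's law gives E·4πr² = 0 ⇒ E = 0.

|E| = 0 N/C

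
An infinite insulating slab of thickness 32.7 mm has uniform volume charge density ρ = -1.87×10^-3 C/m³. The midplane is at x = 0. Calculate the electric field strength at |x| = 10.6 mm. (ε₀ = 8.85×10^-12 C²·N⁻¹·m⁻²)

E ≈ 2.24×10^6 N/C

By symmetry E is perpendicular to the slab. A Gaussian pillbox from −10.6 mm to +10.6 mm (face area A) lies entirely within the slab.
Q_enc = ρ·(2x)·A and flux = 2EA, so 2EA = 2ρxA/ε₀ ⇒ E = |ρ|x/ε₀.
E = (1.87e-3)(0.0106)/(8.85×10^-12) = 2.24e6 N/C.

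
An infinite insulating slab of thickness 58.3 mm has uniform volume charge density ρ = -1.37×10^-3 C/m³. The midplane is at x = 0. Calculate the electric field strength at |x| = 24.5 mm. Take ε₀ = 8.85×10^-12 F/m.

|E| ≈ 3.79×10^6 V/m

By symmetry E is perpendicular to the slab. A Gaussian pillbox from −24.5 mm to +24.5 mm (face area A) lies entirely within the slab.
Q_enc = ρ·(2x)·A and flux = 2EA, so 2EA = 2ρxA/ε₀ ⇒ E = |ρ|x/ε₀.
E = (1.37×10^-3)(0.0245)/(8.85×10^-12) = 3.79×10^6 N/C.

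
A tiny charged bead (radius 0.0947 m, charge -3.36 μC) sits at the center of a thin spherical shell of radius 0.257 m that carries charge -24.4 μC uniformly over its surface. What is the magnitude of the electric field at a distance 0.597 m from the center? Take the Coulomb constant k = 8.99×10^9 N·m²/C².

|E| = 7.00e5 V/m

Symmetry ⇒ E = E(r) r̂. Gaussian sphere of radius r = 0.597 m (r > 0.257 m, enclosing both).
Q_enc = (-3.36 μC) + (-24.4 μC) = -2.776e-5 C.
By Gauss's law, ∮E·dA = E·4πr² = Q_enc/ε₀.
E = k|Q_enc|/r² = (8.99×10^9)(2.776e-5)/(0.597)² = 7.00×10^5 N/C.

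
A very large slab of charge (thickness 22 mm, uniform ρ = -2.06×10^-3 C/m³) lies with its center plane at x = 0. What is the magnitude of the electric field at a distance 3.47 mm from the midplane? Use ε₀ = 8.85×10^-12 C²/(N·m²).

By symmetry E is perpendicular to the slab. A Gaussian pillbox from −3.47 mm to +3.47 mm (face area A) lies entirely within the slab.
Q_enc = ρ·(2x)·A and flux = 2EA, so 2EA = 2ρxA/ε₀ ⇒ E = |ρ|x/ε₀.
E = (2.06×10^-3)(0.00347)/(8.85×10^-12) = 8.08×10^5 N/C.

|E| = 8.08×10^5 N/C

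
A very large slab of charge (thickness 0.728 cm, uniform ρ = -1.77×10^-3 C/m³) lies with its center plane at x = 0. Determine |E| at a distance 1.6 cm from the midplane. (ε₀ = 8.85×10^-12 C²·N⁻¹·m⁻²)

E ≈ 7.28×10^5 V/m

The point |x| = 1.6 cm lies outside the slab (half-thickness 0.00364 m). A symmetric pillbox spanning the full slab encloses Q_enc = ρ·d·A.
Flux = 2EA ⇒ E = |ρ|d/(2ε₀), independent of distance outside.
E = (1.77×10^-3)(0.00728)/(2·8.85×10^-12) = 7.28×10^5 N/C.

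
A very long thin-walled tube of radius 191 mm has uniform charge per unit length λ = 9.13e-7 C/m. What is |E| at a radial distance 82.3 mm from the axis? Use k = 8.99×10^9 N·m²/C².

Coaxial Gaussian cylinder, radius r = 82.3 mm, length L (r < 191 mm, inside the shell).
No charge is enclosed, so Gauss's law gives E·2πrL = 0 ⇒ E = 0.

E = 0 (no enclosed charge)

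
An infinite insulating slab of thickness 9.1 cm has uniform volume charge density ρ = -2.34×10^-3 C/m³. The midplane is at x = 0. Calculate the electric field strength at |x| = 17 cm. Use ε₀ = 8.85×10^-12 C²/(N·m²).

The point |x| = 17 cm lies outside the slab (half-thickness 0.0455 m). A symmetric pillbox spanning the full slab encloses Q_enc = ρ·d·A.
Flux = 2EA ⇒ E = |ρ|d/(2ε₀), independent of distance outside.
E = (2.34×10^-3)(0.091)/(2·8.85×10^-12) = 1.20×10^7 N/C.

E = 1.20e7 N/C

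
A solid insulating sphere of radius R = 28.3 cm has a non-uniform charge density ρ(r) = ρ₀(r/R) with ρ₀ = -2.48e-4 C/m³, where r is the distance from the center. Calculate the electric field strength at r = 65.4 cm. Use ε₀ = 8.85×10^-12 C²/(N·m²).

Symmetry ⇒ E = E(r) r̂. Gaussian sphere of radius r = 65.4 cm (r > R, all charge enclosed).
Q_enc = 4π ∫₀^R ρ₀(r'/R)^1 r'² dr' = 4πρ₀R³/4 = -1.766×10^-5 C.
Gauss's law: E·4πr² = Q_enc/ε₀.
E = |Q_enc|/(4πε₀r²) = (1.766e-5)/(4π·8.85×10^-12·(0.654)²) = 3.71×10^5 N/C.

|E| ≈ 3.71e5 N/C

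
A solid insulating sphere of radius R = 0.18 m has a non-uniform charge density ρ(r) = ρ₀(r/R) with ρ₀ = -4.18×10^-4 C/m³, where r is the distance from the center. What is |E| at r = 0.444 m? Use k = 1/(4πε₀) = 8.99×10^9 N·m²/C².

Symmetry ⇒ E = E(r) r̂. Gaussian sphere of radius r = 0.444 m (r > R, all charge enclosed).
Q_enc = 4π ∫₀^R ρ₀(r'/R)^1 r'² dr' = 4πρ₀R³/4 = -7.658e-6 C.
By Gauss's law, ∮E·dA = E·4πr² = Q_enc/ε₀.
E = k|Q_enc|/r² = (8.99×10^9)(7.658e-6)/(0.444)² = 3.49×10^5 N/C.

3.49×10^5 N/C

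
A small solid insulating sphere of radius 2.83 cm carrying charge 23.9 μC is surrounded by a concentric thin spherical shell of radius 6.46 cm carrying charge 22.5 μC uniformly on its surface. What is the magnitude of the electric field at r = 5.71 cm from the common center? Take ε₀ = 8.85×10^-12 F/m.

E = 6.59×10^7 N/C

Take a concentric spherical Gaussian surface of radius r = 5.71 cm (between the bodies, 2.83 cm < r < 6.46 cm).
Only the inner charge is enclosed; the outer shell contributes nothing inside itself. Q_enc = 23.9 μC = 2.39e-5 C.
Gauss's law: E·4πr² = Q_enc/ε₀.
E = |Q_enc|/(4πε₀r²) = (2.39×10^-5)/(4π·8.85×10^-12·(0.0571)²) = 6.59×10^7 N/C.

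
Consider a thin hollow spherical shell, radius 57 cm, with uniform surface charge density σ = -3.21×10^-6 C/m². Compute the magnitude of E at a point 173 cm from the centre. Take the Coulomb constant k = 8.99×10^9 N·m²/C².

Use a concentric Gaussian sphere at r = 173 cm (r > 57 cm).
The entire shell is enclosed: Q_enc = σ·4πR² = (-3.21e-6)·4π·(0.57)² = -1.311e-5 C.
Since E is radial and uniform over the Gaussian sphere, Φ = E·4πr² = Q_enc/ε₀.
E = k|Q_enc|/r² = (8.99×10^9)(1.311e-5)/(1.73)² = 3.94e4 N/C.

|E| ≈ 3.94×10^4 N/C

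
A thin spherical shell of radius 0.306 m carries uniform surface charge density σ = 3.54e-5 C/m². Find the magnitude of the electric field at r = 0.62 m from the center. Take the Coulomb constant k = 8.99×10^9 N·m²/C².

By spherical symmetry E is radial; choose a Gaussian sphere of radius r = 0.62 m (r > 0.306 m).
The entire shell is enclosed: Q_enc = σ·4πR² = (3.54×10^-5)·4π·(0.306)² = 4.165e-5 C.
Since E is radial and uniform over the Gaussian sphere, Φ = E·4πr² = Q_enc/ε₀.
E = k|Q_enc|/r² = (8.99×10^9)(4.165e-5)/(0.62)² = 9.74e5 N/C.

E = 9.74×10^5 N/C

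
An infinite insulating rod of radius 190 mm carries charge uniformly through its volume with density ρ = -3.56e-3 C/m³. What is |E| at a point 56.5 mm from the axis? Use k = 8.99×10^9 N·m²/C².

E = 1.14×10^7 N/C

Choose a coaxial cylinder of radius r = 56.5 mm (arbitrary length L) as the Gaussian surface (r < R).
Charge inside radius r per length L is ρ·πr²·L, so λ_enc = ρπr² = -3.57×10^-5 C/m.
Gauss's law: E·2πrL = λ_enc L/ε₀.
E = 2k|λ_enc|/r = 2(8.99×10^9)(3.57e-5)/(0.0565) = 1.14e7 N/C.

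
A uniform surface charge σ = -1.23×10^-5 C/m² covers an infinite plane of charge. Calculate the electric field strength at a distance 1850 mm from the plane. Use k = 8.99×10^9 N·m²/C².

Choose a cylindrical pillbox piercing the sheet, end faces (area A) parallel to it.
Flux Φ = 2EA and Q_enc = σA, so 2EA = σA/ε₀ ⇒ E = |σ|/(2ε₀), independent of distance.
E = 2πk|σ| = 2π(8.99×10^9)(1.23e-5) = 6.95e5 N/C.

|E| = 6.95×10^5 N/C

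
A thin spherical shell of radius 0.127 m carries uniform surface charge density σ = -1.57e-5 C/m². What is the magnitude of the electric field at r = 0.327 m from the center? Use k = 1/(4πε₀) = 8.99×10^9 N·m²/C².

E ≈ 2.68×10^5 N/C

Take a concentric spherical Gaussian surface of radius r = 0.327 m (r > 0.127 m).
The entire shell is enclosed: Q_enc = σ·4πR² = (-1.57e-5)·4π·(0.127)² = -3.182e-6 C.
Gauss's law: E·4πr² = Q_enc/ε₀.
E = k|Q_enc|/r² = (8.99×10^9)(3.182e-6)/(0.327)² = 2.68e5 N/C.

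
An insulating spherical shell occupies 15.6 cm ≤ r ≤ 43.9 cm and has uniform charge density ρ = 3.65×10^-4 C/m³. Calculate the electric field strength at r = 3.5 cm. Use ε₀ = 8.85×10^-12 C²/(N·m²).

Use a concentric Gaussian sphere at r = 3.5 cm (r < 15.6 cm, inside the empty cavity).
No charge is enclosed, so by Gauss's law E·4πr² = 0 ⇒ E = 0.

E = 0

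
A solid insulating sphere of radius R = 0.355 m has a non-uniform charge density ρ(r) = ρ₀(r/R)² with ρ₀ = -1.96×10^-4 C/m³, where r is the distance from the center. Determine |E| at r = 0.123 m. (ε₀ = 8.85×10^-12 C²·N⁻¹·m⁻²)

6.54×10^4 N/C

Symmetry ⇒ E = E(r) r̂. Gaussian sphere of radius r = 0.123 m (r < R).
Q_enc = ∫₀^r ρ(r')·4πr'² dr' = (4πρ₀/R²) ∫₀^r r'^4 dr' = 4πρ₀ r^5/(5·R²) = -1.10×10^-7 C.
Gauss's law: E·4πr² = Q_enc/ε₀.
E = |Q_enc|/(4πε₀r²) = (1.10×10^-7)/(4π·8.85×10^-12·(0.123)²) = 6.54×10^4 N/C.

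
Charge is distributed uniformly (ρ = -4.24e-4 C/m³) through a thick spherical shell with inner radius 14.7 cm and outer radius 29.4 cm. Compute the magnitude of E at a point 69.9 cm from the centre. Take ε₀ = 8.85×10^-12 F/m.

|E| = 7.27×10^5 N/C

By spherical symmetry E is radial; choose a Gaussian sphere of radius r = 69.9 cm (r > 29.4 cm, enclosing the whole shell).
Q_enc = ρ·(4π/3)(b³ − a³) = (-4.24×10^-4)·(4π/3)·((0.294)³ − (0.147)³) = -3.949×10^-5 C.
Applying ∮E·dA = Q_enc/ε₀ with Φ = E(4πr²):
E = |Q_enc|/(4πε₀r²) = (3.949×10^-5)/(4π·8.85×10^-12·(0.699)²) = 7.27×10^5 N/C.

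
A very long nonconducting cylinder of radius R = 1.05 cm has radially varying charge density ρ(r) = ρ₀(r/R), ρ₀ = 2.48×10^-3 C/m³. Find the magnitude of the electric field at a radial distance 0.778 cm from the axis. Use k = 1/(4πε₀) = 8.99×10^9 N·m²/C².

E = 5.38e5 N/C

Take a coaxial cylindrical Gaussian surface of radius r = 0.778 cm and length L (r < R).
Integrating ρ over the cross-section to radius r: λ_enc = (2πρ₀/R) ∫₀^r r'^2 dr' = 2πρ₀ r^3/(3·R) = 2.329×10^-7 C/m.
By Gauss's law (flux through the curved wall only), E·2πrL = λ_enc L/ε₀.
E = 2k|λ_enc|/r = 2(8.99×10^9)(2.329e-7)/(0.00778) = 5.38×10^5 N/C.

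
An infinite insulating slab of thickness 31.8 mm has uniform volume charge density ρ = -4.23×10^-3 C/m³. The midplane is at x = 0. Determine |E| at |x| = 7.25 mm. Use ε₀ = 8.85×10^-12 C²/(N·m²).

By symmetry E is perpendicular to the slab. A Gaussian pillbox from −7.25 mm to +7.25 mm (face area A) lies entirely within the slab.
Q_enc = ρ·(2x)·A and flux = 2EA, so 2EA = 2ρxA/ε₀ ⇒ E = |ρ|x/ε₀.
E = (4.23×10^-3)(0.00725)/(8.85×10^-12) = 3.47e6 N/C.

|E| = 3.47×10^6 N/C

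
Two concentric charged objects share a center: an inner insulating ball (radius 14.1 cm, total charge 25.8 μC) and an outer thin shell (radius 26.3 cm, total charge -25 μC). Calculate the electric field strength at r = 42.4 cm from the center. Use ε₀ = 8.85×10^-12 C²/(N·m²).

E = 4.00e4 N/C

Use a concentric Gaussian sphere at r = 42.4 cm (r > 26.3 cm, enclosing both).
Q_enc = (25.8 μC) + (-25 μC) = 8.00×10^-7 C.
Since E is radial and uniform over the Gaussian sphere, Φ = E·4πr² = Q_enc/ε₀.
E = |Q_enc|/(4πε₀r²) = (8.00×10^-7)/(4π·8.85×10^-12·(0.424)²) = 4.00×10^4 N/C.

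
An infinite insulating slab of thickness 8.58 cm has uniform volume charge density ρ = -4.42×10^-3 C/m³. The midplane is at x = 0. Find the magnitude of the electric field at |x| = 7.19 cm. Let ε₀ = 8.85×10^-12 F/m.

E = 2.14×10^7 V/m

The point |x| = 7.19 cm lies outside the slab (half-thickness 0.0429 m). A symmetric pillbox spanning the full slab encloses Q_enc = ρ·d·A.
Flux = 2EA ⇒ E = |ρ|d/(2ε₀), independent of distance outside.
E = (4.42×10^-3)(0.0858)/(2·8.85×10^-12) = 2.14e7 N/C.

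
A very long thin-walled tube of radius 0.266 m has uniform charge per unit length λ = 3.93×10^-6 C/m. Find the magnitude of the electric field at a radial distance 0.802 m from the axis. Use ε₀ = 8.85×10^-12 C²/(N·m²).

E ≈ 8.81×10^4 V/m

Take a coaxial cylindrical Gaussian surface of radius r = 0.802 m and length L (r > 0.266 m).
The full line charge is enclosed: λ_enc = 3.93×10^-6 C/m.
Gauss's law: E·2πrL = λ_enc L/ε₀.
E = |λ_enc|/(2πε₀r) = (3.93×10^-6)/(2π·8.85×10^-12·0.802) = 8.81×10^4 N/C.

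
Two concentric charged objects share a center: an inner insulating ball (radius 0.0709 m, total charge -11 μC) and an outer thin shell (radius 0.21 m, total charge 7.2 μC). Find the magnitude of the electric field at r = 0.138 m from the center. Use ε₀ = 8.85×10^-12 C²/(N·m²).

E = 5.19×10^6 V/m

By spherical symmetry E is radial; choose a Gaussian sphere of radius r = 0.138 m (between the bodies, 0.0709 m < r < 0.21 m).
The shell at 0.21 m lies outside the Gaussian surface, so Q_enc = -11 μC = -1.10e-5 C.
Since E is radial and uniform over the Gaussian sphere, Φ = E·4πr² = Q_enc/ε₀.
E = |Q_enc|/(4πε₀r²) = (1.10×10^-5)/(4π·8.85×10^-12·(0.138)²) = 5.19e6 N/C.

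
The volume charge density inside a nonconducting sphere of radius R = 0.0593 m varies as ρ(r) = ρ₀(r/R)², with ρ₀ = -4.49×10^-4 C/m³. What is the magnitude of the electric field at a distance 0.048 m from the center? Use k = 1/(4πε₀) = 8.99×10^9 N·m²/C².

E ≈ 3.19×10^5 V/m

Use a concentric Gaussian sphere at r = 0.048 m (r < R).
Integrate the density: Q_enc = 4π ∫₀^r ρ₀(r'/R)^2 r'² dr' = 4πρ₀ r^5/(5·R²) = -8.177×10^-8 C.
By Gauss's law, ∮E·dA = E·4πr² = Q_enc/ε₀.
E = k|Q_enc|/r² = (8.99×10^9)(8.177×10^-8)/(0.048)² = 3.19×10^5 N/C.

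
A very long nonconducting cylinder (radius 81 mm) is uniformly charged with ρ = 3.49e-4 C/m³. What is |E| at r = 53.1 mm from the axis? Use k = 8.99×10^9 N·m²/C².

Take a coaxial cylindrical Gaussian surface of radius r = 53.1 mm and length L (r < R).
Enclosed charge per unit length: λ_enc = ρ·πr² = (3.49×10^-4)π(0.0531)² = 3.091e-6 C/m.
By Gauss's law (flux through the curved wall only), E·2πrL = λ_enc L/ε₀.
E = 2k|λ_enc|/r = 2(8.99×10^9)(3.091e-6)/(0.0531) = 1.05×10^6 N/C.

E ≈ 1.05e6 N/C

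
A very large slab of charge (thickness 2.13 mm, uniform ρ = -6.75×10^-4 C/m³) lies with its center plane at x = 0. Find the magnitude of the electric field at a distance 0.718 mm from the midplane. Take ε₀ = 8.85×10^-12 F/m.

By symmetry E is perpendicular to the slab. A Gaussian pillbox from −0.718 mm to +0.718 mm (face area A) lies entirely within the slab.
Q_enc = ρ·(2x)·A and flux = 2EA, so 2EA = 2ρxA/ε₀ ⇒ E = |ρ|x/ε₀.
E = (6.75×10^-4)(0.000718)/(8.85×10^-12) = 5.48×10^4 N/C.

5.48×10^4 N/C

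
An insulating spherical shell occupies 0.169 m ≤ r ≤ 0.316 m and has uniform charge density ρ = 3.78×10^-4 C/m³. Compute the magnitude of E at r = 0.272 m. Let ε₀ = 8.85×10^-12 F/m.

Use a concentric Gaussian sphere at r = 0.272 m (within the shell material, 0.169 m < r < 0.316 m).
Enclosed charge is the volume from a to r: Q_enc = (4π/3)ρ(r³ − a³) = 2.422×10^-5 C.
Gauss's law: E·4πr² = Q_enc/ε₀.
E = |Q_enc|/(4πε₀r²) = (2.422×10^-5)/(4π·8.85×10^-12·(0.272)²) = 2.94×10^6 N/C.

|E| ≈ 2.94×10^6 N/C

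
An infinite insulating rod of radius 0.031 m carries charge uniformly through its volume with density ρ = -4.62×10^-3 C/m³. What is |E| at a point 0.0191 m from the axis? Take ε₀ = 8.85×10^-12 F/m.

|E| = 4.99e6 N/C

By cylindrical symmetry E is radial; use a coaxial Gaussian cylinder of radius 0.0191 m and length L (r < R).
Charge inside radius r per length L is ρ·πr²·L, so λ_enc = ρπr² = -5.295×10^-6 C/m.
Since E is radial and uniform over the curved surface, Φ = E·2πrL = Q_enc/ε₀ = λ_enc L/ε₀.
E = |λ_enc|/(2πε₀r) = (5.295e-6)/(2π·8.85×10^-12·0.0191) = 4.99×10^6 N/C.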